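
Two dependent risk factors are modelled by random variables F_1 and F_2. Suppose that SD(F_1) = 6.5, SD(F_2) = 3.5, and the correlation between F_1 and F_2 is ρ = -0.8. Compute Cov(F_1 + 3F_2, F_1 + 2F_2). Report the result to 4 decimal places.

24.7500

var(F_1) = (6.5)² = 42.25;  var(F_2) = (3.5)² = 12.25
Cov(F_1,F_2) = ρ·SD(F_1)·SD(F_2) = -0.8·6.5·3.5 = -18.2
Cov(F_1 + 3F_2, F_1 + 2F_2) = (1)(1)var(F_1) + (3)(2)var(F_2) + [(1)(2) + (3)(1)]Cov(F_1,F_2)
= 1·42.25 + 6·12.25 + 5·-18.2 = 24.75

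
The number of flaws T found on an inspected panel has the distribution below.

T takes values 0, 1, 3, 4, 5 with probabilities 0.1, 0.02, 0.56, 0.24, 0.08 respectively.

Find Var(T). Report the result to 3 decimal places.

1.536

E[T] = (0)(0.1) + (1)(0.02) + (3)(0.56) + (4)(0.24) + (5)(0.08) = 3.06
E[T²] = (0)²(0.1) + (1)²(0.02) + (3)²(0.56) + (4)²(0.24) + (5)²(0.08) = 10.9
Var(T) = E[T²] − (E[T])² = 10.9 − (3.06)² = 1.5364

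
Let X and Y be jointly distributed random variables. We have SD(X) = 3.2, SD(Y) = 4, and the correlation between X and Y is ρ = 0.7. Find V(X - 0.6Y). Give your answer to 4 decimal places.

5.2480

V(X) = (3.2)² = 10.24;  V(Y) = (4)² = 16
cov(X,Y) = ρ·SD(X)·SD(Y) = 0.7·3.2·4 = 8.96
V(X - 0.6Y) = (1)²·V(X) + (-0.6)²·V(Y) + 2·(1)·(-0.6)·cov(X,Y)
= 1·10.24 + 0.36·16 + -1.2·8.96 = 5.248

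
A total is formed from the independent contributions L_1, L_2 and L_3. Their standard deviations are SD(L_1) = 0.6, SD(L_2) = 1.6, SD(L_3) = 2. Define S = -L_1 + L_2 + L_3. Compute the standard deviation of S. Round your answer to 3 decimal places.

2.631

Var(L_1) = 0.36, Var(L_2) = 2.56, Var(L_3) = 4
By independence, Var(S) = (-1)²Var(L_1) + (1)²Var(L_2) + (1)²Var(L_3)
= (-1)²·0.36 + (1)²·2.56 + (1)²·4 = 6.92
SD(S) = √6.92 ≈ 2.631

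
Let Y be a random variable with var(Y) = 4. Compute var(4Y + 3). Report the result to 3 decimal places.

var(4Y + 3) = (4)²·var(Y) = 16·4 = 64

64.000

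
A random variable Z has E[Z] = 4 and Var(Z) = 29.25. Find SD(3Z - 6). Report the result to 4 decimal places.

16.2250

Var(3Z - 6) = (3)²·29.25 = 263.25
SD(3Z - 6) = √263.25 ≈ 16.2250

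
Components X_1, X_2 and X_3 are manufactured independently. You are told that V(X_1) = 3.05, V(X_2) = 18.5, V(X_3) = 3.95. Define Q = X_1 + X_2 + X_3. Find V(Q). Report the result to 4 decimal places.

25.5000

By independence, V(Q) = (1)²V(X_1) + (1)²V(X_2) + (1)²V(X_3)
= (1)²·3.05 + (1)²·18.5 + (1)²·3.95 = 25.5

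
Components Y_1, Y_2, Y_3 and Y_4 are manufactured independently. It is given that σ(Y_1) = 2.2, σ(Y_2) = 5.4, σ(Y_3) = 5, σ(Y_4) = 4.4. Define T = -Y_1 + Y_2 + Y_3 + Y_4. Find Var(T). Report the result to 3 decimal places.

78.360

Var(Y_1) = 4.84, Var(Y_2) = 29.16, Var(Y_3) = 25, Var(Y_4) = 19.36
By independence, Var(T) = (-1)²Var(Y_1) + (1)²Var(Y_2) + (1)²Var(Y_3) + (1)²Var(Y_4)
= (-1)²·4.84 + (1)²·29.16 + (1)²·25 + (1)²·19.36 = 78.36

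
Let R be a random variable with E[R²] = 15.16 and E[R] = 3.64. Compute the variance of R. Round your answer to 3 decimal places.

Var(R) = 15.16 − (3.64)² = 1.9104

1.910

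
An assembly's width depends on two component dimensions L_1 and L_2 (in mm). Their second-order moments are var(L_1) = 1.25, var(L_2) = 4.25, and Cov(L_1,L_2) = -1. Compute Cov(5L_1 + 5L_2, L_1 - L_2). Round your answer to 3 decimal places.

-15.000

Cov(5L_1 + 5L_2, L_1 - L_2) = (5)(1)var(L_1) + (5)(-1)var(L_2) + [(5)(-1) + (5)(1)]Cov(L_1,L_2)
= 5·1.25 + -5·4.25 + 0·-1 = -15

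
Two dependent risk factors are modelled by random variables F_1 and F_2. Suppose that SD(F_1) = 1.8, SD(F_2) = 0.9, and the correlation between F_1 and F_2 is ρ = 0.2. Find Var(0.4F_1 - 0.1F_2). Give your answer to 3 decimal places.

Var(F_1) = (1.8)² = 3.24;  Var(F_2) = (0.9)² = 0.81
Cov(F_1,F_2) = ρ·SD(F_1)·SD(F_2) = 0.2·1.8·0.9 = 0.324
Var(0.4F_1 - 0.1F_2) = (0.4)²·Var(F_1) + (-0.1)²·Var(F_2) + 2·(0.4)·(-0.1)·Cov(F_1,F_2)
= 0.16·3.24 + 0.01·0.81 + -0.08·0.324 = 0.50058

0.501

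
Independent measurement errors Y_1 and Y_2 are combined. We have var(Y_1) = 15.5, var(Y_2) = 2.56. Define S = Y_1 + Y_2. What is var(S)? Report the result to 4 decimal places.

By independence, var(S) = (1)²var(Y_1) + (1)²var(Y_2)
= (1)²·15.5 + (1)²·2.56 = 18.06

18.0600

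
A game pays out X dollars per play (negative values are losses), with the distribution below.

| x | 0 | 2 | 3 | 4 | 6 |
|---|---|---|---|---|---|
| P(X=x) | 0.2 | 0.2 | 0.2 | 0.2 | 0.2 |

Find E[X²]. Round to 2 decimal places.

13.00

E[X²] = (0)²(0.2) + (2)²(0.2) + (3)²(0.2) + (4)²(0.2) + (6)²(0.2) = 13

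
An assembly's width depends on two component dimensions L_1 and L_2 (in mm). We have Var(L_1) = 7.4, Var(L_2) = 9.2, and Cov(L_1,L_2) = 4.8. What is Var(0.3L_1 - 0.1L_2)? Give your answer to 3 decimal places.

0.470

Var(0.3L_1 - 0.1L_2) = (0.3)²·Var(L_1) + (-0.1)²·Var(L_2) + 2·(0.3)·(-0.1)·Cov(L_1,L_2)
= 0.09·7.4 + 0.01·9.2 + -0.06·4.8 = 0.47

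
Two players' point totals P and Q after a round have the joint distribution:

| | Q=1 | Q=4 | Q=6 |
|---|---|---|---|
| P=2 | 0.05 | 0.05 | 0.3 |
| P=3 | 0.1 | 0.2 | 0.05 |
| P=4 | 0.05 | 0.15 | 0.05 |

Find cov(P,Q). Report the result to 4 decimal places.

E[P] = 2.85,  E[Q] = 4.2
E[PQ] = 11.5
cov(P,Q) = E[PQ] − E[P]E[Q] = 11.5 − (2.85)(4.2) = -0.47

-0.4700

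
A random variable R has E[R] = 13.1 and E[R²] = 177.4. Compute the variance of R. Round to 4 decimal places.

V(R) = 177.4 − (13.1)² = 5.79

5.7900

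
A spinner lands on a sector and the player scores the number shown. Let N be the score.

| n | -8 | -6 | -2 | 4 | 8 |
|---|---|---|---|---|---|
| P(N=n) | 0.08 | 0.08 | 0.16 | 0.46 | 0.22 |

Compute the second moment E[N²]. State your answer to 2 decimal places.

30.08

E[N²] = (-8)²(0.08) + (-6)²(0.08) + (-2)²(0.16) + (4)²(0.46) + (8)²(0.22) = 30.08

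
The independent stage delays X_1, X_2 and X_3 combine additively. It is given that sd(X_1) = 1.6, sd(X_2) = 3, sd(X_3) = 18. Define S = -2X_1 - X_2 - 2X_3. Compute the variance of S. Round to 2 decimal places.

1315.24

Var(X_1) = 2.56, Var(X_2) = 9, Var(X_3) = 324
By independence, Var(S) = (-2)²Var(X_1) + (-1)²Var(X_2) + (-2)²Var(X_3)
= (-2)²·2.56 + (-1)²·9 + (-2)²·324 = 1315.24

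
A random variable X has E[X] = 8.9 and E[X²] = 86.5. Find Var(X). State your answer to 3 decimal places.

7.290

Var(X) = 86.5 − (8.9)² = 7.29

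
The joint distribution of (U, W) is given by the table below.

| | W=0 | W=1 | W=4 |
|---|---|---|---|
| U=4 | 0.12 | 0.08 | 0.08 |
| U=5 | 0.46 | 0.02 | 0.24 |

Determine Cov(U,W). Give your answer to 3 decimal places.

-0.014

E[U] = 4.72,  E[W] = 1.38
E[UW] = 6.5
Cov(U,W) = E[UW] − E[U]E[W] = 6.5 − (4.72)(1.38) = -0.0136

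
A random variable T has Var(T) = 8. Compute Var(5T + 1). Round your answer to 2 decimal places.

200.00

Var(5T + 1) = (5)²·Var(T) = 25·8 = 200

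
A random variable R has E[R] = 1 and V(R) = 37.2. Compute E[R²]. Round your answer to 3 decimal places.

E[R²] = V(R) + (E[R])² = 37.2 + (1)² = 38.2

38.200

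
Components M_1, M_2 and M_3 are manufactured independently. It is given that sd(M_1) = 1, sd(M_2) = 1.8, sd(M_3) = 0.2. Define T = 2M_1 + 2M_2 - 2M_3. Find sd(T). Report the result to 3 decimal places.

4.138

Var(M_1) = 1, Var(M_2) = 3.24, Var(M_3) = 0.04
By independence, Var(T) = (2)²Var(M_1) + (2)²Var(M_2) + (-2)²Var(M_3)
= (2)²·1 + (2)²·3.24 + (-2)²·0.04 = 17.12
sd(T) = √17.12 ≈ 4.138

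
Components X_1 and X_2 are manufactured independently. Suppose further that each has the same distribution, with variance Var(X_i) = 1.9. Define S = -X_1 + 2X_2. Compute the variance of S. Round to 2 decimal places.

By independence, Var(S) = (-1)²Var(X_1) + (2)²Var(X_2)
= (-1)²·1.9 + (2)²·1.9 = 9.5

9.50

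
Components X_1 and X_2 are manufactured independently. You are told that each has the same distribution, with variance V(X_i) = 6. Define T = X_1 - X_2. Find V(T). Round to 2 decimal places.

12.00

By independence, V(T) = (1)²V(X_1) + (-1)²V(X_2)
= (1)²·6 + (-1)²·6 = 12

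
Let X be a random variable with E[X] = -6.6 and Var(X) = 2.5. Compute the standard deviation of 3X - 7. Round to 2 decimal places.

4.74

Var(3X - 7) = (3)²·2.5 = 22.5
sd(3X - 7) = √22.5 ≈ 4.74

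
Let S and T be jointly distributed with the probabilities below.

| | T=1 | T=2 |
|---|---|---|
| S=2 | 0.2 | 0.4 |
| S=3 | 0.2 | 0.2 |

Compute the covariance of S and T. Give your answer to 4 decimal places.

E[S] = 2.4,  E[T] = 1.6
E[ST] = 3.8
Cov(S,T) = E[ST] − E[S]E[T] = 3.8 − (2.4)(1.6) = -0.04

-0.0400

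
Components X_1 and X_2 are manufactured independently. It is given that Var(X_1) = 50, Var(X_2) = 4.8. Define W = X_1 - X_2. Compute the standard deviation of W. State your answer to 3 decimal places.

By independence, Var(W) = (1)²Var(X_1) + (-1)²Var(X_2)
= (1)²·50 + (-1)²·4.8 = 54.8
sd(W) = √54.8 ≈ 7.403

7.403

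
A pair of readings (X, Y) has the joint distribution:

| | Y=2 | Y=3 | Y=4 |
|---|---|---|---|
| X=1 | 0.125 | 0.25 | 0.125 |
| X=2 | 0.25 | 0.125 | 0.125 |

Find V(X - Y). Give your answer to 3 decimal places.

0.984

E[X] = 1.5,  E[Y] = 2.875,  E[XY] = 4.25
V(X) = 2.5 − (1.5)² = 0.25;  V(Y) = 8.875 − (2.875)² = 0.609375
cov(X,Y) = 4.25 − (1.5)(2.875) = -0.0625
V(X - Y) = (1)²·0.25 + (-1)²·0.609375 + 2·(1)·(-1)·-0.0625 = 0.984375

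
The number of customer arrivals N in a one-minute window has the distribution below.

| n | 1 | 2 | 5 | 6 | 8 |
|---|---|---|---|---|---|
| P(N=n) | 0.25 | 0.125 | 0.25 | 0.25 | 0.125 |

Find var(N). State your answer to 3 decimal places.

5.938

E[N] = (1)(0.25) + (2)(0.125) + (5)(0.25) + (6)(0.25) + (8)(0.125) = 4.25
E[N²] = (1)²(0.25) + (2)²(0.125) + (5)²(0.25) + (6)²(0.25) + (8)²(0.125) = 24
var(N) = E[N²] − (E[N])² = 24 − (4.25)² = 5.9375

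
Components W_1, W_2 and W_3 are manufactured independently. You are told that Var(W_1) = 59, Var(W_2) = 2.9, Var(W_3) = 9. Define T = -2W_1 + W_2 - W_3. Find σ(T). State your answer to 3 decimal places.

15.745

By independence, Var(T) = (-2)²Var(W_1) + (1)²Var(W_2) + (-1)²Var(W_3)
= (-2)²·59 + (1)²·2.9 + (-1)²·9 = 247.9
σ(T) = √247.9 ≈ 15.745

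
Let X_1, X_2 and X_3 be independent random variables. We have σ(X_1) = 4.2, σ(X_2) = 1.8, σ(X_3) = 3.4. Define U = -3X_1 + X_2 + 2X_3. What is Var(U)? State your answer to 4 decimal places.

Var(X_1) = 17.64, Var(X_2) = 3.24, Var(X_3) = 11.56
By independence, Var(U) = (-3)²Var(X_1) + (1)²Var(X_2) + (2)²Var(X_3)
= (-3)²·17.64 + (1)²·3.24 + (2)²·11.56 = 208.24

208.2400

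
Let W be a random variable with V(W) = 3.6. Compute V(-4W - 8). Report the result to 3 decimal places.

V(-4W - 8) = (-4)²·V(W) = 16·3.6 = 57.6

57.600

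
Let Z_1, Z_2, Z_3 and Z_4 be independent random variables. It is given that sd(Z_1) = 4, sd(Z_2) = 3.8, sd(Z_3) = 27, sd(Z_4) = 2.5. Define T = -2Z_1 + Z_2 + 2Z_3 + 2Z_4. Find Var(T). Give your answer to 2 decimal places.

3019.44

Var(Z_1) = 16, Var(Z_2) = 14.44, Var(Z_3) = 729, Var(Z_4) = 6.25
By independence, Var(T) = (-2)²Var(Z_1) + (1)²Var(Z_2) + (2)²Var(Z_3) + (2)²Var(Z_4)
= (-2)²·16 + (1)²·14.44 + (2)²·729 + (2)²·6.25 = 3019.44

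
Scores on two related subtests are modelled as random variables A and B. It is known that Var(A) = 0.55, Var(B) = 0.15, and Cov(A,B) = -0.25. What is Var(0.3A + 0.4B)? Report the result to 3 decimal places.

Var(0.3A + 0.4B) = (0.3)²·Var(A) + (0.4)²·Var(B) + 2·(0.3)·(0.4)·Cov(A,B)
= 0.09·0.55 + 0.16·0.15 + 0.24·-0.25 = 0.0135

0.014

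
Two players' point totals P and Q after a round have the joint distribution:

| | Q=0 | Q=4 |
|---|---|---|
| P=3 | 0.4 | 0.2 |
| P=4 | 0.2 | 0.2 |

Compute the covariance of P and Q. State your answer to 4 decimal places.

E[P] = 3.4,  E[Q] = 1.6
E[PQ] = 5.6
cov(P,Q) = E[PQ] − E[P]E[Q] = 5.6 − (3.4)(1.6) = 0.16

0.1600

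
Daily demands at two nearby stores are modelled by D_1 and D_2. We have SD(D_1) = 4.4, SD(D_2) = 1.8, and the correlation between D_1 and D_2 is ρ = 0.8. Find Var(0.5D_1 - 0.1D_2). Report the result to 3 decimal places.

Var(D_1) = (4.4)² = 19.36;  Var(D_2) = (1.8)² = 3.24
cov(D_1,D_2) = ρ·SD(D_1)·SD(D_2) = 0.8·4.4·1.8 = 6.336
Var(0.5D_1 - 0.1D_2) = (0.5)²·Var(D_1) + (-0.1)²·Var(D_2) + 2·(0.5)·(-0.1)·cov(D_1,D_2)
= 0.25·19.36 + 0.01·3.24 + -0.1·6.336 = 4.2388

4.239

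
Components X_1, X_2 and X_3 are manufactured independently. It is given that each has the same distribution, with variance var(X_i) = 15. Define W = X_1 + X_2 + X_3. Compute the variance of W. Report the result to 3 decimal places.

45.000

By independence, var(W) = (1)²var(X_1) + (1)²var(X_2) + (1)²var(X_3)
= (1)²·15 + (1)²·15 + (1)²·15 = 45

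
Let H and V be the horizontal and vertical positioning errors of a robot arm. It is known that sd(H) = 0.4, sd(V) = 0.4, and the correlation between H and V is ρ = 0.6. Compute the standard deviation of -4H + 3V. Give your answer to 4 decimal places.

Var(H) = (0.4)² = 0.16;  Var(V) = (0.4)² = 0.16
Cov(H,V) = ρ·sd(H)·sd(V) = 0.6·0.4·0.4 = 0.096
Var(-4H + 3V) = (-4)²·Var(H) + (3)²·Var(V) + 2·(-4)·(3)·Cov(H,V)
= 16·0.16 + 9·0.16 + -24·0.096 = 1.696
sd(-4H + 3V) = √1.696 ≈ 1.3023

1.3023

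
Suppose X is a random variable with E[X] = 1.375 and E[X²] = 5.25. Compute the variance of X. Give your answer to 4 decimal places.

3.3594

Var(X) = 5.25 − (1.375)² = 3.359375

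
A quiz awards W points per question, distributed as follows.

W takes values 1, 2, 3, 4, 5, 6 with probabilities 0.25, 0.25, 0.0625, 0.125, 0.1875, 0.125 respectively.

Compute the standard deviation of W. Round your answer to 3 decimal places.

E[W] = (1)(0.25) + (2)(0.25) + (3)(0.0625) + (4)(0.125) + (5)(0.1875) + (6)(0.125) = 3.125
E[W²] = (1)²(0.25) + (2)²(0.25) + (3)²(0.0625) + (4)²(0.125) + (5)²(0.1875) + (6)²(0.125) = 13
Var(W) = E[W²] − (E[W])² = 13 − (3.125)² = 3.234375
SD(W) = √3.234375 ≈ 1.798

1.798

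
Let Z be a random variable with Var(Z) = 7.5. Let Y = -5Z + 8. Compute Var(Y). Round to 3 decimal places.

187.500

Var(-5Z + 8) = (-5)²·Var(Z) = 25·7.5 = 187.5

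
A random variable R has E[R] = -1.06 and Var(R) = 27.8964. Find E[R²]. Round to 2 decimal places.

E[R²] = Var(R) + (E[R])² = 27.8964 + (-1.06)² = 29.02

29.02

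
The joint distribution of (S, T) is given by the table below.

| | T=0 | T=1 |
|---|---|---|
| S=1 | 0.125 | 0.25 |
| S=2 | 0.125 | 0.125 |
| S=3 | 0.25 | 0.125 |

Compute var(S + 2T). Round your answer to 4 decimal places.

E[S] = 2,  E[T] = 0.5,  E[ST] = 0.875
var(S) = 4.75 − (2)² = 0.75;  var(T) = 0.5 − (0.5)² = 0.25
Cov(S,T) = 0.875 − (2)(0.5) = -0.125
var(S + 2T) = (1)²·0.75 + (2)²·0.25 + 2·(1)·(2)·-0.125 = 1.25

1.2500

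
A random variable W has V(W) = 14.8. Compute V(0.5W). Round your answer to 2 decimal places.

V(0.5W) = (0.5)²·V(W) = 0.25·14.8 = 3.7

3.70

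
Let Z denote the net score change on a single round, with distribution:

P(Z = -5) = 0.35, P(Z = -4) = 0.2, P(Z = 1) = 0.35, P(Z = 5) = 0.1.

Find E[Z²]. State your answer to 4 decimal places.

E[Z²] = (-5)²(0.35) + (-4)²(0.2) + (1)²(0.35) + (5)²(0.1) = 14.8

14.8000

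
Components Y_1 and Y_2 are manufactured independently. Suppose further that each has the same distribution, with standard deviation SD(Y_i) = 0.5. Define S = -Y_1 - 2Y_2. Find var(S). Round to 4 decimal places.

1.2500

var(Y_i) = (0.5)² = 0.25
By independence, var(S) = (-1)²var(Y_1) + (-2)²var(Y_2)
= (-1)²·0.25 + (-2)²·0.25 = 1.25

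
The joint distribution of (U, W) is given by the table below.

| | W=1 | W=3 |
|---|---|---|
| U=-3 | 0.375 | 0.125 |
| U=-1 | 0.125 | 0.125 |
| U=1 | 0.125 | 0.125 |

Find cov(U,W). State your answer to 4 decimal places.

E[U] = -1.5,  E[W] = 1.75
E[UW] = -2.25
cov(U,W) = E[UW] − E[U]E[W] = -2.25 − (-1.5)(1.75) = 0.375

0.3750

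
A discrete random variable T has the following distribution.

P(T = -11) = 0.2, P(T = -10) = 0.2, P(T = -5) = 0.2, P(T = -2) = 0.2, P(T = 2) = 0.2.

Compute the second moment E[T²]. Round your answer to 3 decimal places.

50.800

E[T²] = (-11)²(0.2) + (-10)²(0.2) + (-5)²(0.2) + (-2)²(0.2) + (2)²(0.2) = 50.8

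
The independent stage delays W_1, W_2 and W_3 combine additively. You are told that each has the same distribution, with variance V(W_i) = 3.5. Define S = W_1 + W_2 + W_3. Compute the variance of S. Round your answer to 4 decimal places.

By independence, V(S) = (1)²V(W_1) + (1)²V(W_2) + (1)²V(W_3)
= (1)²·3.5 + (1)²·3.5 + (1)²·3.5 = 10.5

10.5000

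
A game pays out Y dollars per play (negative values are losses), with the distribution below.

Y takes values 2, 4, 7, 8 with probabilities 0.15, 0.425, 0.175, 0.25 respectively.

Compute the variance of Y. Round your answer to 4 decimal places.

E[Y] = (2)(0.15) + (4)(0.425) + (7)(0.175) + (8)(0.25) = 5.225
E[Y²] = (2)²(0.15) + (4)²(0.425) + (7)²(0.175) + (8)²(0.25) = 31.975
Var(Y) = E[Y²] − (E[Y])² = 31.975 − (5.225)² = 4.674375

4.6744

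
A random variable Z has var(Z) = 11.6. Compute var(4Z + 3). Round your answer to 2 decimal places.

185.60

var(4Z + 3) = (4)²·var(Z) = 16·11.6 = 185.6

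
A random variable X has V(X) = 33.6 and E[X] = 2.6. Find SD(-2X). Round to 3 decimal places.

V(-2X) = (-2)²·33.6 = 134.4
SD(-2X) = √134.4 ≈ 11.593

11.593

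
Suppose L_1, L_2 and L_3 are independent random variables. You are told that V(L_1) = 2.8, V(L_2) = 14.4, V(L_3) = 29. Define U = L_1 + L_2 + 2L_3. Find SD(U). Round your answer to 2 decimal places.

By independence, V(U) = (1)²V(L_1) + (1)²V(L_2) + (2)²V(L_3)
= (1)²·2.8 + (1)²·14.4 + (2)²·29 = 133.2
SD(U) = √133.2 ≈ 11.54

11.54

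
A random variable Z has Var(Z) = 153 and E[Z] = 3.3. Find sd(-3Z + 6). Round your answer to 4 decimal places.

Var(-3Z + 6) = (-3)²·153 = 1377
sd(-3Z + 6) = √1377 ≈ 37.1080

37.1080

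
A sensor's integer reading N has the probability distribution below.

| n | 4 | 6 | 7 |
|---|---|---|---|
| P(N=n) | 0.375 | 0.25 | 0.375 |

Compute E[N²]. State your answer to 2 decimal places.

33.38

E[N²] = (4)²(0.375) + (6)²(0.25) + (7)²(0.375) = 33.375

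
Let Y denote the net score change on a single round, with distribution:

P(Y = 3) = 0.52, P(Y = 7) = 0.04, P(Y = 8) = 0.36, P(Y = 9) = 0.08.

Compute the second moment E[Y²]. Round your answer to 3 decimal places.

E[Y²] = (3)²(0.52) + (7)²(0.04) + (8)²(0.36) + (9)²(0.08) = 36.16

36.160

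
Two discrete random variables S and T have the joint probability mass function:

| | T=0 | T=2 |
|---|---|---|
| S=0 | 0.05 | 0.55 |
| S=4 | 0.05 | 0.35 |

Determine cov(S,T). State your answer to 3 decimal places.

E[S] = 1.6,  E[T] = 1.8
E[ST] = 2.8
cov(S,T) = E[ST] − E[S]E[T] = 2.8 − (1.6)(1.8) = -0.08

-0.080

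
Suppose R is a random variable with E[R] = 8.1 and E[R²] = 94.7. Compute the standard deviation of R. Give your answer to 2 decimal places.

Var(R) = 94.7 − (8.1)² = 29.09
sd(R) = √29.09 ≈ 5.39

5.39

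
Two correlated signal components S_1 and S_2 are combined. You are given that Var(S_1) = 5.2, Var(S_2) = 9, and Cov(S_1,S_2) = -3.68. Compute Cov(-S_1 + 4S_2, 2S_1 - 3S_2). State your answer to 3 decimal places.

-158.880

Cov(-S_1 + 4S_2, 2S_1 - 3S_2) = (-1)(2)Var(S_1) + (4)(-3)Var(S_2) + [(-1)(-3) + (4)(2)]Cov(S_1,S_2)
= -2·5.2 + -12·9 + 11·-3.68 = -158.88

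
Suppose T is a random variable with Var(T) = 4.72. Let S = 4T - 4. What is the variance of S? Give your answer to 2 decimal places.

75.52

Var(4T - 4) = (4)²·Var(T) = 16·4.72 = 75.52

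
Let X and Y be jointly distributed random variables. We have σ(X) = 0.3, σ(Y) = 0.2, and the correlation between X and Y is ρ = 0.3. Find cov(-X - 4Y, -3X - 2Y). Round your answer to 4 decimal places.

0.8420

V(X) = (0.3)² = 0.09;  V(Y) = (0.2)² = 0.04
cov(X,Y) = ρ·σ(X)·σ(Y) = 0.3·0.3·0.2 = 0.018
cov(-X - 4Y, -3X - 2Y) = (-1)(-3)V(X) + (-4)(-2)V(Y) + [(-1)(-2) + (-4)(-3)]cov(X,Y)
= 3·0.09 + 8·0.04 + 14·0.018 = 0.842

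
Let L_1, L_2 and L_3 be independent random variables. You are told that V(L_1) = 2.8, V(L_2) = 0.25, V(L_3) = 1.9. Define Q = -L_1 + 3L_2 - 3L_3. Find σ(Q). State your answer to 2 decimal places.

By independence, V(Q) = (-1)²V(L_1) + (3)²V(L_2) + (-3)²V(L_3)
= (-1)²·2.8 + (3)²·0.25 + (-3)²·1.9 = 22.15
σ(Q) = √22.15 ≈ 4.71

4.71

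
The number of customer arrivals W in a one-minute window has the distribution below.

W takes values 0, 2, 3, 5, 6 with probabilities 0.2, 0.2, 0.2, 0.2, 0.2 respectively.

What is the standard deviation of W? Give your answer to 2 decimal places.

E[W] = (0)(0.2) + (2)(0.2) + (3)(0.2) + (5)(0.2) + (6)(0.2) = 3.2
E[W²] = (0)²(0.2) + (2)²(0.2) + (3)²(0.2) + (5)²(0.2) + (6)²(0.2) = 14.8
Var(W) = E[W²] − (E[W])² = 14.8 − (3.2)² = 4.56
SD(W) = √4.56 ≈ 2.14

2.14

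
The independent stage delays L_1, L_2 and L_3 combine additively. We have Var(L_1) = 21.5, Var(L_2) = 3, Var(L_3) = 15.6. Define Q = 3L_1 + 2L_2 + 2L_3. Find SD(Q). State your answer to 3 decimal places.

By independence, Var(Q) = (3)²Var(L_1) + (2)²Var(L_2) + (2)²Var(L_3)
= (3)²·21.5 + (2)²·3 + (2)²·15.6 = 267.9
SD(Q) = √267.9 ≈ 16.368

16.368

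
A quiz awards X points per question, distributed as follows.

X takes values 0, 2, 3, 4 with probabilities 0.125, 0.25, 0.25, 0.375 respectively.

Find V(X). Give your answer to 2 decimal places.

E[X] = (0)(0.125) + (2)(0.25) + (3)(0.25) + (4)(0.375) = 2.75
E[X²] = (0)²(0.125) + (2)²(0.25) + (3)²(0.25) + (4)²(0.375) = 9.25
V(X) = E[X²] − (E[X])² = 9.25 − (2.75)² = 1.6875

1.69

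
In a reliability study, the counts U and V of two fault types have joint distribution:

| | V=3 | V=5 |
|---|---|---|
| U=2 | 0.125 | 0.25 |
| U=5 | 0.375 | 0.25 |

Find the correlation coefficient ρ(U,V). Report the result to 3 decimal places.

E[U] = 3.875,  E[V] = 4
E[UV] = 15.125
Cov(U,V) = E[UV] − E[U]E[V] = 15.125 − (3.875)(4) = -0.375
Var(U) = 2.109375,  Var(V) = 1
ρ = -0.375 / √(2.109375·1) ≈ -0.258

-0.258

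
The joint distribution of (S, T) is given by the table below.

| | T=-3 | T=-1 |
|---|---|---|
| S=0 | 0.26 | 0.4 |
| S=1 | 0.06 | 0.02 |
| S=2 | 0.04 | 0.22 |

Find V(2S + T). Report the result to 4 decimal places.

4.5696

E[S] = 0.6,  E[T] = -1.72,  E[ST] = -0.88
V(S) = 1.12 − (0.6)² = 0.76;  V(T) = 3.88 − (-1.72)² = 0.9216
Cov(S,T) = -0.88 − (0.6)(-1.72) = 0.152
V(2S + T) = (2)²·0.76 + (1)²·0.9216 + 2·(2)·(1)·0.152 = 4.5696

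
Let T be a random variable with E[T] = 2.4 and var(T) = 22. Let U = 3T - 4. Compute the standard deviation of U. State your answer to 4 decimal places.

var(3T - 4) = (3)²·22 = 198
sd(U) = √198 ≈ 14.0712

14.0712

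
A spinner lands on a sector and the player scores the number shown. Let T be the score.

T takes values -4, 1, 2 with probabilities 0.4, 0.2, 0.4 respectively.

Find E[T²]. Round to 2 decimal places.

E[T²] = (-4)²(0.4) + (1)²(0.2) + (2)²(0.4) = 8.2

8.20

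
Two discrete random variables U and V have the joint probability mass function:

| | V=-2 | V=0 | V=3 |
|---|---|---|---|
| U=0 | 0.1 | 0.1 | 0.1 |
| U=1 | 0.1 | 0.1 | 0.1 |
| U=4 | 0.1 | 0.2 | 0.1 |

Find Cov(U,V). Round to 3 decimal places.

E[U] = 1.9,  E[V] = 0.3
E[UV] = 0.5
Cov(U,V) = E[UV] − E[U]E[V] = 0.5 − (1.9)(0.3) = -0.07

-0.070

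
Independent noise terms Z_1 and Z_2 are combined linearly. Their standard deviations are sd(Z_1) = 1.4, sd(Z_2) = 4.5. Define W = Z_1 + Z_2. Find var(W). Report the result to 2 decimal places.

var(Z_1) = 1.96, var(Z_2) = 20.25
By independence, var(W) = (1)²var(Z_1) + (1)²var(Z_2)
= (1)²·1.96 + (1)²·20.25 = 22.21

22.21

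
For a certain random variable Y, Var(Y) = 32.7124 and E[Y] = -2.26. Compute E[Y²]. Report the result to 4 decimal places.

37.8200

E[Y²] = Var(Y) + (E[Y])² = 32.7124 + (-2.26)² = 37.82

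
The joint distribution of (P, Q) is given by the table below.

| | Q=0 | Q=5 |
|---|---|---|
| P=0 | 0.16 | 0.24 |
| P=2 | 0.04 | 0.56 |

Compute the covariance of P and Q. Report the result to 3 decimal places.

E[P] = 1.2,  E[Q] = 4
E[PQ] = 5.6
Cov(P,Q) = E[PQ] − E[P]E[Q] = 5.6 − (1.2)(4) = 0.8

0.800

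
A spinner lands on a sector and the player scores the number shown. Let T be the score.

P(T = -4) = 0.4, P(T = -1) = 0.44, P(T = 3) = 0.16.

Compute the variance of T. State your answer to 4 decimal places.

5.8464

E[T] = (-4)(0.4) + (-1)(0.44) + (3)(0.16) = -1.56
E[T²] = (-4)²(0.4) + (-1)²(0.44) + (3)²(0.16) = 8.28
V(T) = E[T²] − (E[T])² = 8.28 − (-1.56)² = 5.8464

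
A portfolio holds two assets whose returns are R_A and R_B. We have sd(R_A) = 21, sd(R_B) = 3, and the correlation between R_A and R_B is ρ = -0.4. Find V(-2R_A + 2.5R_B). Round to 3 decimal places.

V(R_A) = (21)² = 441;  V(R_B) = (3)² = 9
Cov(R_A,R_B) = ρ·sd(R_A)·sd(R_B) = -0.4·21·3 = -25.2
V(-2R_A + 2.5R_B) = (-2)²·V(R_A) + (2.5)²·V(R_B) + 2·(-2)·(2.5)·Cov(R_A,R_B)
= 4·441 + 6.25·9 + -10·-25.2 = 2072.25

2072.250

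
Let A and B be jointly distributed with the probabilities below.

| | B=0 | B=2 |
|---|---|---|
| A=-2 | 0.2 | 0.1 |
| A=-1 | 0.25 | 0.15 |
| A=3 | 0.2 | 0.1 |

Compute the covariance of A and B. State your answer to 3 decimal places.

E[A] = -0.1,  E[B] = 0.7
E[AB] = -0.1
Cov(A,B) = E[AB] − E[A]E[B] = -0.1 − (-0.1)(0.7) = -0.03

-0.030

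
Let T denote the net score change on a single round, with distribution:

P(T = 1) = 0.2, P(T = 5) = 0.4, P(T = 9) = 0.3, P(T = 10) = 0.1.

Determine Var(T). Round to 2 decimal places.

9.69

E[T] = (1)(0.2) + (5)(0.4) + (9)(0.3) + (10)(0.1) = 5.9
E[T²] = (1)²(0.2) + (5)²(0.4) + (9)²(0.3) + (10)²(0.1) = 44.5
Var(T) = E[T²] − (E[T])² = 44.5 − (5.9)² = 9.69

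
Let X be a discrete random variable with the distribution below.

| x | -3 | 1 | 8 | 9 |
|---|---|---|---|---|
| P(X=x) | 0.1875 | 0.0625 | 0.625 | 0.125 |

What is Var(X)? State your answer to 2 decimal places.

20.23

E[X] = (-3)(0.1875) + (1)(0.0625) + (8)(0.625) + (9)(0.125) = 5.625
E[X²] = (-3)²(0.1875) + (1)²(0.0625) + (8)²(0.625) + (9)²(0.125) = 51.875
Var(X) = E[X²] − (E[X])² = 51.875 − (5.625)² = 20.234375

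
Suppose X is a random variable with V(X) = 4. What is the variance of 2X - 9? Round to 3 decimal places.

16.000

V(2X - 9) = (2)²·V(X) = 4·4 = 16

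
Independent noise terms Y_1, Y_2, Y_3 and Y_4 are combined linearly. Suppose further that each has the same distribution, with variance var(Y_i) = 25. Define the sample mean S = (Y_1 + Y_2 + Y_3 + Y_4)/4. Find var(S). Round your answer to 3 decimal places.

By independence, var(S) = (0.25)²var(Y_1) + (0.25)²var(Y_2) + (0.25)²var(Y_3) + (0.25)²var(Y_4)
= (0.25)²·25 + (0.25)²·25 + (0.25)²·25 + (0.25)²·25 = 6.25

6.250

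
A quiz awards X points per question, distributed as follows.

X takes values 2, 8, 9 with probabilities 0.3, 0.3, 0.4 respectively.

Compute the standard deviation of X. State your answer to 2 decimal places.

E[X] = (2)(0.3) + (8)(0.3) + (9)(0.4) = 6.6
E[X²] = (2)²(0.3) + (8)²(0.3) + (9)²(0.4) = 52.8
Var(X) = E[X²] − (E[X])² = 52.8 − (6.6)² = 9.24
SD(X) = √9.24 ≈ 3.04

3.04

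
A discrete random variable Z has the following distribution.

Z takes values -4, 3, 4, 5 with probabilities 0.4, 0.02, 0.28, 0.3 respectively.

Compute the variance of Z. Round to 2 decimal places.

E[Z] = (-4)(0.4) + (3)(0.02) + (4)(0.28) + (5)(0.3) = 1.08
E[Z²] = (-4)²(0.4) + (3)²(0.02) + (4)²(0.28) + (5)²(0.3) = 18.56
V(Z) = E[Z²] − (E[Z])² = 18.56 − (1.08)² = 17.3936

17.39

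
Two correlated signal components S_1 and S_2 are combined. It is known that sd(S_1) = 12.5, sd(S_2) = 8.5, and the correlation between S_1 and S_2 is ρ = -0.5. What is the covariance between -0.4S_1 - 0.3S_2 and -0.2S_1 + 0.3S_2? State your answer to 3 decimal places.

9.185

V(S_1) = (12.5)² = 156.25;  V(S_2) = (8.5)² = 72.25
cov(S_1,S_2) = ρ·sd(S_1)·sd(S_2) = -0.5·12.5·8.5 = -53.125
cov(-0.4S_1 - 0.3S_2, -0.2S_1 + 0.3S_2) = (-0.4)(-0.2)V(S_1) + (-0.3)(0.3)V(S_2) + [(-0.4)(0.3) + (-0.3)(-0.2)]cov(S_1,S_2)
= 0.08·156.25 + -0.09·72.25 + -0.06·-53.125 = 9.185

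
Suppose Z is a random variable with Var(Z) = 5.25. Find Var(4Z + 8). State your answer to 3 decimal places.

84.000

Var(4Z + 8) = (4)²·Var(Z) = 16·5.25 = 84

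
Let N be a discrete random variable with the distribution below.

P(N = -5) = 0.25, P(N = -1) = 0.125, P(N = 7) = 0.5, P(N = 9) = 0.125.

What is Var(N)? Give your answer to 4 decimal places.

30.4375

E[N] = (-5)(0.25) + (-1)(0.125) + (7)(0.5) + (9)(0.125) = 3.25
E[N²] = (-5)²(0.25) + (-1)²(0.125) + (7)²(0.5) + (9)²(0.125) = 41
Var(N) = E[N²] − (E[N])² = 41 − (3.25)² = 30.4375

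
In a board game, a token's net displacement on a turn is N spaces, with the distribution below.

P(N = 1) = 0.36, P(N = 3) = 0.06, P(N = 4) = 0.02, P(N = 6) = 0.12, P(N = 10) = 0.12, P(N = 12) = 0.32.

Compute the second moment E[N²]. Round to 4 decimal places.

E[N²] = (1)²(0.36) + (3)²(0.06) + (4)²(0.02) + (6)²(0.12) + (10)²(0.12) + (12)²(0.32) = 63.62

63.6200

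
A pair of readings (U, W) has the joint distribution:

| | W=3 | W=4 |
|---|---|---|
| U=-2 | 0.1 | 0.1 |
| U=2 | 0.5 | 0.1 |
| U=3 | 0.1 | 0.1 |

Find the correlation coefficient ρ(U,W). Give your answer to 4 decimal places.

E[U] = 1.4,  E[W] = 3.3
E[UW] = 4.5
cov(U,W) = E[UW] − E[U]E[W] = 4.5 − (1.4)(3.3) = -0.12
var(U) = 3.04,  var(W) = 0.21
ρ = -0.12 / √(3.04·0.21) ≈ -0.1502

-0.1502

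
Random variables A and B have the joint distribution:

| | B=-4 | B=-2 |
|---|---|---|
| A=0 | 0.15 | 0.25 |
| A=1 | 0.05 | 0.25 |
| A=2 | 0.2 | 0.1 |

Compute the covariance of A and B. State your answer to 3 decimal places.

E[A] = 0.9,  E[B] = -2.8
E[AB] = -2.7
Cov(A,B) = E[AB] − E[A]E[B] = -2.7 − (0.9)(-2.8) = -0.18

-0.180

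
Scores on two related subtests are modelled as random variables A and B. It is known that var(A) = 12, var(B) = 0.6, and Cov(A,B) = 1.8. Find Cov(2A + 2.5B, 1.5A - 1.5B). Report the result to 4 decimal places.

Cov(2A + 2.5B, 1.5A - 1.5B) = (2)(1.5)var(A) + (2.5)(-1.5)var(B) + [(2)(-1.5) + (2.5)(1.5)]Cov(A,B)
= 3·12 + -3.75·0.6 + 0.75·1.8 = 35.1

35.1000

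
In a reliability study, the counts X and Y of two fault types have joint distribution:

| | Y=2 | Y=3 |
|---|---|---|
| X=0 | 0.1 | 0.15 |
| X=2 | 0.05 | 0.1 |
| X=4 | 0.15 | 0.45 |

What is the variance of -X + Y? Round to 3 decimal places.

E[X] = 2.7,  E[Y] = 2.7,  E[XY] = 7.4
Var(X) = 10.2 − (2.7)² = 2.91;  Var(Y) = 7.5 − (2.7)² = 0.21
Cov(X,Y) = 7.4 − (2.7)(2.7) = 0.11
Var(-X + Y) = (-1)²·2.91 + (1)²·0.21 + 2·(-1)·(1)·0.11 = 2.9

2.900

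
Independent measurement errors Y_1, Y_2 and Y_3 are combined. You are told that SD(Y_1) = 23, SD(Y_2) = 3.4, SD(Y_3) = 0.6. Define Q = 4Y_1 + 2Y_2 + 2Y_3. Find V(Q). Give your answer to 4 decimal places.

8511.6800

V(Y_1) = 529, V(Y_2) = 11.56, V(Y_3) = 0.36
By independence, V(Q) = (4)²V(Y_1) + (2)²V(Y_2) + (2)²V(Y_3)
= (4)²·529 + (2)²·11.56 + (2)²·0.36 = 8511.68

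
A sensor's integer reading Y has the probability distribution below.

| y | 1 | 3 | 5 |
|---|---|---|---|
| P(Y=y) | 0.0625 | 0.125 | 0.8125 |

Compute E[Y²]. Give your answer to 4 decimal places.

21.5000

E[Y²] = (1)²(0.0625) + (3)²(0.125) + (5)²(0.8125) = 21.5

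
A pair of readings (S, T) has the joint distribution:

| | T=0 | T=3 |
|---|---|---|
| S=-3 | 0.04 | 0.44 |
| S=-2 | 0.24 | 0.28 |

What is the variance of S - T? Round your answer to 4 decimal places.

2.6304

E[S] = -2.48,  E[T] = 2.16,  E[ST] = -5.64
V(S) = 6.4 − (-2.48)² = 0.2496;  V(T) = 6.48 − (2.16)² = 1.8144
Cov(S,T) = -5.64 − (-2.48)(2.16) = -0.2832
V(S - T) = (1)²·0.2496 + (-1)²·1.8144 + 2·(1)·(-1)·-0.2832 = 2.6304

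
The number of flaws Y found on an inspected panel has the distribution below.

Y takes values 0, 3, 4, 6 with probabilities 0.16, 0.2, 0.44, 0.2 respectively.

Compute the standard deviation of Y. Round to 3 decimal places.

E[Y] = (0)(0.16) + (3)(0.2) + (4)(0.44) + (6)(0.2) = 3.56
E[Y²] = (0)²(0.16) + (3)²(0.2) + (4)²(0.44) + (6)²(0.2) = 16.04
Var(Y) = E[Y²] − (E[Y])² = 16.04 − (3.56)² = 3.3664
σ(Y) = √3.3664 ≈ 1.835

1.835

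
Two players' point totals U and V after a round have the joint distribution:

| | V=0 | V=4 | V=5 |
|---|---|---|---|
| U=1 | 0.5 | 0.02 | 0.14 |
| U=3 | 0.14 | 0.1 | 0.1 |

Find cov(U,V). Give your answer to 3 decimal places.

E[U] = 1.68,  E[V] = 1.68
E[UV] = 3.48
cov(U,V) = E[UV] − E[U]E[V] = 3.48 − (1.68)(1.68) = 0.6576

0.658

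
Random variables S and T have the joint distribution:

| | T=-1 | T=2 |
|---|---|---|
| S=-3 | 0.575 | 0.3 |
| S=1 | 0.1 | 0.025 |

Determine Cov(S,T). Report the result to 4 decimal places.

-0.1875

E[S] = -2.5,  E[T] = -0.025
E[ST] = -0.125
Cov(S,T) = E[ST] − E[S]E[T] = -0.125 − (-2.5)(-0.025) = -0.1875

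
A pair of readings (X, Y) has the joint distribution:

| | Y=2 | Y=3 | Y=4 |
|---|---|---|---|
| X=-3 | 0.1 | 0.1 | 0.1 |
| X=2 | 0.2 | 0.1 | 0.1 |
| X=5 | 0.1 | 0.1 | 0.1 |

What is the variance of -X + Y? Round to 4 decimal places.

10.6500

E[X] = 1.4,  E[Y] = 2.9,  E[XY] = 4
Var(X) = 11.8 − (1.4)² = 9.84;  Var(Y) = 9.1 − (2.9)² = 0.69
Cov(X,Y) = 4 − (1.4)(2.9) = -0.06
Var(-X + Y) = (-1)²·9.84 + (1)²·0.69 + 2·(-1)·(1)·-0.06 = 10.65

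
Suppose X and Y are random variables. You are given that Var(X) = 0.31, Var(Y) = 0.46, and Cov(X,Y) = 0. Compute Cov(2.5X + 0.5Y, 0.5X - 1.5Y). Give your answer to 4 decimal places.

0.0425

Cov(2.5X + 0.5Y, 0.5X - 1.5Y) = (2.5)(0.5)Var(X) + (0.5)(-1.5)Var(Y) + [(2.5)(-1.5) + (0.5)(0.5)]Cov(X,Y)
= 1.25·0.31 + -0.75·0.46 + -3.5·0 = 0.0425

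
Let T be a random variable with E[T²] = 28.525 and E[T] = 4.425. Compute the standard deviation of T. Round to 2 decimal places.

2.99

Var(T) = 28.525 − (4.425)² = 8.944375
SD(T) = √8.944375 ≈ 2.99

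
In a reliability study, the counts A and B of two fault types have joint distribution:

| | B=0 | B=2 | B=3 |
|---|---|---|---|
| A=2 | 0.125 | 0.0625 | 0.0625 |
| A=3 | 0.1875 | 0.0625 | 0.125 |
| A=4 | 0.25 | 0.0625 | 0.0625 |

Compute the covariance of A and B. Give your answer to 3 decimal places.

-0.141

E[A] = 3.125,  E[B] = 1.125
E[AB] = 3.375
Cov(A,B) = E[AB] − E[A]E[B] = 3.375 − (3.125)(1.125) = -0.140625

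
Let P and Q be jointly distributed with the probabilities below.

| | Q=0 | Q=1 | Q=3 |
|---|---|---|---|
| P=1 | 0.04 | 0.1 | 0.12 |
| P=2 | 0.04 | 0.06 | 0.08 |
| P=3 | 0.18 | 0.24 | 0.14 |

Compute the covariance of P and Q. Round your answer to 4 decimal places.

E[P] = 2.3,  E[Q] = 1.42
E[PQ] = 3.04
cov(P,Q) = E[PQ] − E[P]E[Q] = 3.04 − (2.3)(1.42) = -0.226

-0.2260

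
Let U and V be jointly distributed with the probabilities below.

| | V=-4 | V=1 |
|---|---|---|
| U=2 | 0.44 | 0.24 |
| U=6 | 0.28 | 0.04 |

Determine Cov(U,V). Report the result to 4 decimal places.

E[U] = 3.28,  E[V] = -2.6
E[UV] = -9.52
Cov(U,V) = E[UV] − E[U]E[V] = -9.52 − (3.28)(-2.6) = -0.992

-0.9920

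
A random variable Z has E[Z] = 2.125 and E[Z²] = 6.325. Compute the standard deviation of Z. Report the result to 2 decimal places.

var(Z) = 6.325 − (2.125)² = 1.809375
σ(Z) = √1.809375 ≈ 1.35

1.35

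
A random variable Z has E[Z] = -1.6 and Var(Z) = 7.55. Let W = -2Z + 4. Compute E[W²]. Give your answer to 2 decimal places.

82.04

E[-2Z + 4] = -2·-1.6 + 4 = 7.2
Var(-2Z + 4) = (-2)²·7.55 = 30.2
E[W²] = Var(W) + (E[W])² = 30.2 + (7.2)² = 82.04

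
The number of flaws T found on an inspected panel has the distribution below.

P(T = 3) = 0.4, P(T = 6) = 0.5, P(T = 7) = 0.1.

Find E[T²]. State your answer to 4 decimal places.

E[T²] = (3)²(0.4) + (6)²(0.5) + (7)²(0.1) = 26.5

26.5000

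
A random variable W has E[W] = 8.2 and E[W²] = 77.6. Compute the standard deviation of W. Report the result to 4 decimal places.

3.2187

Var(W) = 77.6 − (8.2)² = 10.36
σ(W) = √10.36 ≈ 3.2187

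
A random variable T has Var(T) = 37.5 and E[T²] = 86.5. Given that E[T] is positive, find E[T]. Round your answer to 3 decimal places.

(E[T])² = E[T²] − Var(T) = 86.5 − 37.5 = 49
E[T] = √49 = 7

7.000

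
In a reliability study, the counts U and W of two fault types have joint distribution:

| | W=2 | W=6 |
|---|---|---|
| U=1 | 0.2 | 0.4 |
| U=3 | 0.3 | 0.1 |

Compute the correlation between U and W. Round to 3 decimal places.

E[U] = 1.8,  E[W] = 4
E[UW] = 6.4
Cov(U,W) = E[UW] − E[U]E[W] = 6.4 − (1.8)(4) = -0.8
Var(U) = 0.96,  Var(W) = 4
ρ = -0.8 / √(0.96·4) ≈ -0.408

-0.408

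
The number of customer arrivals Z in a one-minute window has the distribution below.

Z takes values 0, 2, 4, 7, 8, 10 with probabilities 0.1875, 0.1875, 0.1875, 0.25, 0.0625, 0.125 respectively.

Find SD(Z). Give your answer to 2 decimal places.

3.33

E[Z] = (0)(0.1875) + (2)(0.1875) + (4)(0.1875) + (7)(0.25) + (8)(0.0625) + (10)(0.125) = 4.625
E[Z²] = (0)²(0.1875) + (2)²(0.1875) + (4)²(0.1875) + (7)²(0.25) + (8)²(0.0625) + (10)²(0.125) = 32.5
V(Z) = E[Z²] − (E[Z])² = 32.5 − (4.625)² = 11.109375
SD(Z) = √11.109375 ≈ 3.33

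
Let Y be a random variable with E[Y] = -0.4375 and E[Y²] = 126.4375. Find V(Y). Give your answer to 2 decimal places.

126.25

V(Y) = 126.4375 − (-0.4375)² = 126.24609375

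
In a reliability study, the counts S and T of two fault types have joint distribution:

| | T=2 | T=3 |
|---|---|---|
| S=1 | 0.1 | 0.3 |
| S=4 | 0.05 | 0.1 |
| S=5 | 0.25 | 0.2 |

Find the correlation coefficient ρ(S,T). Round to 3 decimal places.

E[S] = 3.25,  E[T] = 2.6
E[ST] = 8.2
Cov(S,T) = E[ST] − E[S]E[T] = 8.2 − (3.25)(2.6) = -0.25
Var(S) = 3.4875,  Var(T) = 0.24
ρ = -0.25 / √(3.4875·0.24) ≈ -0.273

-0.273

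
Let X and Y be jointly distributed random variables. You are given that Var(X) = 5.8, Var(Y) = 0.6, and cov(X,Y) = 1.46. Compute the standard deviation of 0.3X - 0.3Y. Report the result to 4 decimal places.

Var(0.3X - 0.3Y) = (0.3)²·Var(X) + (-0.3)²·Var(Y) + 2·(0.3)·(-0.3)·cov(X,Y)
= 0.09·5.8 + 0.09·0.6 + -0.18·1.46 = 0.3132
SD(0.3X - 0.3Y) = √0.3132 ≈ 0.5596

0.5596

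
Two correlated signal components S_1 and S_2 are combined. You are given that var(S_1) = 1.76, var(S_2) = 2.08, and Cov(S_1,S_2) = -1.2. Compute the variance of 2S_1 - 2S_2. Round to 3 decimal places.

var(2S_1 - 2S_2) = (2)²·var(S_1) + (-2)²·var(S_2) + 2·(2)·(-2)·Cov(S_1,S_2)
= 4·1.76 + 4·2.08 + -8·-1.2 = 24.96

24.960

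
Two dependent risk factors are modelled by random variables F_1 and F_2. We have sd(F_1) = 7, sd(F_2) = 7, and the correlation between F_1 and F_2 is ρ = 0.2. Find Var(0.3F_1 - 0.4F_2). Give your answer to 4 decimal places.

Var(F_1) = (7)² = 49;  Var(F_2) = (7)² = 49
cov(F_1,F_2) = ρ·sd(F_1)·sd(F_2) = 0.2·7·7 = 9.8
Var(0.3F_1 - 0.4F_2) = (0.3)²·Var(F_1) + (-0.4)²·Var(F_2) + 2·(0.3)·(-0.4)·cov(F_1,F_2)
= 0.09·49 + 0.16·49 + -0.24·9.8 = 9.898

9.8980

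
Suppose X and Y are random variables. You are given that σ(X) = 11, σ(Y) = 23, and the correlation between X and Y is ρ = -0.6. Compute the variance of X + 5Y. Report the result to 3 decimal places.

11828.000

Var(X) = (11)² = 121;  Var(Y) = (23)² = 529
Cov(X,Y) = ρ·σ(X)·σ(Y) = -0.6·11·23 = -151.8
Var(X + 5Y) = (1)²·Var(X) + (5)²·Var(Y) + 2·(1)·(5)·Cov(X,Y)
= 1·121 + 25·529 + 10·-151.8 = 11828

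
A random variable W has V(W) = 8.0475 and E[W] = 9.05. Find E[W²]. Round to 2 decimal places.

89.95

E[W²] = V(W) + (E[W])² = 8.0475 + (9.05)² = 89.95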